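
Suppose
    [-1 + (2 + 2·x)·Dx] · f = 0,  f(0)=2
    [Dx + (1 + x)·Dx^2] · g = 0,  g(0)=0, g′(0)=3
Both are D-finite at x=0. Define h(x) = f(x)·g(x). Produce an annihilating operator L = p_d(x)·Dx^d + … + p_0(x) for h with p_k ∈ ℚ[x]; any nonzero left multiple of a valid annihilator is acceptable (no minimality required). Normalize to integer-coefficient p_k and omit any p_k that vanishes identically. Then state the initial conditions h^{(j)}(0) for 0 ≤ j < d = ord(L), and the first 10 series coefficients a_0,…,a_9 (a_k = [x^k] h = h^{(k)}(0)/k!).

L = 1 + (4 + 8·x + 4·x^2)·Dx^2  (order 2).
h: a_k = 0, 6, 0, -1/4, 1/4, -71/320, 31/160, -3043/17920, 2689/17920, -46027/344064, …
ICs: h(0) = 0, h′(0) = 6.

f: a_k = 2, 1, -1/4, 1/8, -5/64, 7/128, -21/512, 33/1024, -429/16384, 715/32768, …
g: a_k = 0, 3, -3/2, 1, -3/4, 3/5, -1/2, 3/7, -3/8, 1/3, …
Product ⇒ symmetric product L₀, ord ≤ 2.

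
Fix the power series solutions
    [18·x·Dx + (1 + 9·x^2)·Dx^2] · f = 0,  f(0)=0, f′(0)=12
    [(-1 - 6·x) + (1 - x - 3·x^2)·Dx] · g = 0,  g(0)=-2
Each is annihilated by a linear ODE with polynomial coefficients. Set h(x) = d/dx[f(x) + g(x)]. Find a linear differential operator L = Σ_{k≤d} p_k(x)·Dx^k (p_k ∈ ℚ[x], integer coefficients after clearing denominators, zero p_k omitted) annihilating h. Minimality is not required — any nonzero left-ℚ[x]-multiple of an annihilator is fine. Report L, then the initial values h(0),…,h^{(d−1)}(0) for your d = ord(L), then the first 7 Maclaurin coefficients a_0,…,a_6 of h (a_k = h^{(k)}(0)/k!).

f: a_k = 0, 12, 0, -36, 0, 972/5, 0, …
g: a_k = -2, -2, -8, -14, -38, -80, -194, …
L₀ := lclm(L_f,L_g); ord L₀ ≤ 2+1.
Differentiate: ansatz ord ≤ ord L₀ ⇒ L.
L = (72 - 288·x - 4428·x^2 - 9720·x^3 - 33534·x^4 - 13122·x^6) + (-30 - 180·x - 144·x^2 - 1728·x^3 - 9153·x^4 - 23814·x^5 - 2187·x^6 - 13122·x^7)·Dx + (4 + 14·x + 114·x^2 - 36·x^3 + 459·x^4 - 1539·x^5 - 2430·x^6 - 729·x^7 - 2187·x^8)·Dx^2  (order 2).
h: a_k = 10, -16, -150, -152, 572, -1164, -11786, …
ICs: h(0) = 10, h′(0) = -16.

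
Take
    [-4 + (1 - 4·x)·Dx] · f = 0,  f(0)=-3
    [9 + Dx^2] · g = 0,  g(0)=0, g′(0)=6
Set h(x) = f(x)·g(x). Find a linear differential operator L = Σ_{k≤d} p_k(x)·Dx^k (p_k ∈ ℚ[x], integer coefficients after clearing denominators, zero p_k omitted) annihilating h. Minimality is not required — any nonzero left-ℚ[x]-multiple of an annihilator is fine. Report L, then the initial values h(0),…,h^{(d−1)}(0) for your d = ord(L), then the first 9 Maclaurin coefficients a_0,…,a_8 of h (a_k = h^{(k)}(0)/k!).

f: a_k = -3, -12, -48, -192, -768, -3072, -12288, -49152, -196608, …
g: a_k = 0, 6, 0, -9, 0, 81/20, 0, -243/280, 0, …
h₀=f·g: eliminate ⇒ L₀, order ≤ 1·2.
L = (-9 + 36·x) + 8·Dx + (-1 + 4·x)·Dx^2  (order 2).
h: a_k = 0, -18, -72, -261, -1044, -83763/20, -83763/5, -18762183/280, -18762183/70, …
ICs: h(0) = 0, h′(0) = -18.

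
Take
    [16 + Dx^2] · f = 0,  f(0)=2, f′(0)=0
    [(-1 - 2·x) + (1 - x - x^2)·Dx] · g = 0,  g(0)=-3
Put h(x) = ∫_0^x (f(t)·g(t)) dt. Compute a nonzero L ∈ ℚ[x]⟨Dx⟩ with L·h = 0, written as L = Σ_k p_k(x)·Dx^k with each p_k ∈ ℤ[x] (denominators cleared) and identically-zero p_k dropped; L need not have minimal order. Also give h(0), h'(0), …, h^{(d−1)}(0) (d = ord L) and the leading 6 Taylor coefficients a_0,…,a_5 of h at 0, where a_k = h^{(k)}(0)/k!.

L = (-14 + 16·x + 16·x^2)·Dx + (2 + 4·x)·Dx^2 + (-1 + x + x^2)·Dx^3  (order 3).
h: a_k = 0, -6, -3, 12, 15/2, 2/5, …
ICs: h(0) = 0, h′(0) = -6, h′′(0) = -6.

f: a_k = 2, 0, -16, 0, 64/3, 0, …
g: a_k = -3, -3, -6, -9, -15, -24, …
L₀ := L_f ⊗_s L_g (sym. prod.), ord ≤ 2.
∫: right-multiply L₀ by Dx.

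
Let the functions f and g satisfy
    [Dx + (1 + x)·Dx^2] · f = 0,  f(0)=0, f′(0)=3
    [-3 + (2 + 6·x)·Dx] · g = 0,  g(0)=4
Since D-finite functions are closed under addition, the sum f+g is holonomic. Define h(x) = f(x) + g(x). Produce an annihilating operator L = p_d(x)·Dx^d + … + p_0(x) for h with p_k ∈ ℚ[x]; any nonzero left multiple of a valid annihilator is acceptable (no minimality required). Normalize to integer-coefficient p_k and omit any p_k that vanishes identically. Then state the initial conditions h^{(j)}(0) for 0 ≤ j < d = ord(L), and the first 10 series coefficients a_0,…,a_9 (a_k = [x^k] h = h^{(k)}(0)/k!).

f: a_k = 0, 3, -3/2, 1, -3/4, 3/5, -1/2, 3/7, -3/8, 1/3, …
g: a_k = 4, 6, -9/2, 27/4, -405/32, 1701/64, -15309/256, 72171/512, -2814669/8192, 14073345/16384, …
f+g: L₀ = lclm(L_f,L_g), ord ≤ 2+1.
L = (-15 + 9·x)·Dx + (-19 - 6·x + 45·x^2)·Dx^2 + (-2 - 2·x + 18·x^2 + 18·x^3)·Dx^3  (order 3).
h: a_k = 4, 9, -6, 31/4, -429/32, 8697/320, -15437/256, 506733/3584, -2817741/8192, 42236419/49152, …
ICs: h(0) = 4, h′(0) = 9, h′′(0) = -12.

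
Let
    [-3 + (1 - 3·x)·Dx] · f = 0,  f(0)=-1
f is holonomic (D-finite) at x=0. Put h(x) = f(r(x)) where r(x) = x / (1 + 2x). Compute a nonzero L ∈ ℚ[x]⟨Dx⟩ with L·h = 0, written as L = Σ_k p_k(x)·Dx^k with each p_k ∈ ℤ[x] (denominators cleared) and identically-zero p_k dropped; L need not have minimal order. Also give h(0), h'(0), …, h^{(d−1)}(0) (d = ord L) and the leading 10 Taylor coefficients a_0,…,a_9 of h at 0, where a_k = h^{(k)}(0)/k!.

L = 3 + (-1 - x + 2·x^2)·Dx  (order 1).
h: a_k = -1, -3, -3, -3, -3, -3, -3, -3, -3, -3, …
ICs: h(0) = -1.

f: a_k = -1, -3, -9, -27, -81, -243, -729, -2187, -6561, -19683, …
Substitute x→r, Dx→(1/r')Dx; clear ⇒ L₀.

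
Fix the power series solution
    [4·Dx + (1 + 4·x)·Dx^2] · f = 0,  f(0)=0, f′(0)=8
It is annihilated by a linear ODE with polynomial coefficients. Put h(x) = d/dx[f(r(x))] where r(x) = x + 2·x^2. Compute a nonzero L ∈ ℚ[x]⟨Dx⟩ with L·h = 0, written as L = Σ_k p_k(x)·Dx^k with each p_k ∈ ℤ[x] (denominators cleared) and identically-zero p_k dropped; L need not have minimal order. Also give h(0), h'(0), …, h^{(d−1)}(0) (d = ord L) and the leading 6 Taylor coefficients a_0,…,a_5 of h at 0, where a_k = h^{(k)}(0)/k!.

f: a_k = 0, 8, -16, 128/3, -128, 2048/5, …
Substitute x→r, Dx→(1/r')Dx; clear ⇒ L₀.
h=h₀': d/dx-closure on L₀ ⇒ L.
L = (16·x + 32·x^2) + (1 + 8·x + 24·x^2 + 32·x^3)·Dx  (order 1).
h: a_k = 8, 0, -64, 256, -512, 0, …
ICs: h(0) = 8.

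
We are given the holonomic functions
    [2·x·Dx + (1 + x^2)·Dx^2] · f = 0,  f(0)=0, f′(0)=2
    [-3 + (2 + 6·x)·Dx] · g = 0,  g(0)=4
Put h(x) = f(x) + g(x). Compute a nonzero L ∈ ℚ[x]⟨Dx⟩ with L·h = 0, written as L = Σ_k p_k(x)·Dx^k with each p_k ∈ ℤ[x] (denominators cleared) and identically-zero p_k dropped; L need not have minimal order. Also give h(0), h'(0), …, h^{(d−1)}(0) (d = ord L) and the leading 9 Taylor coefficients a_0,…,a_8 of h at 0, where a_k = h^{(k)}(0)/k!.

L = (-12 - 90·x + 36·x^2 + 54·x^3)·Dx + (-35 - 48·x - 102·x^2 + 144·x^3 + 189·x^4)·Dx^2 + (-6 - 10·x + 36·x^2 + 44·x^3 + 42·x^4 + 54·x^5)·Dx^3  (order 3).
h: a_k = 4, 8, -9/2, 73/12, -405/32, 8633/320, -15309/256, 504173/3584, -2814669/8192, …
ICs: h(0) = 4, h′(0) = 8, h′′(0) = -9.

f: a_k = 0, 2, 0, -2/3, 0, 2/5, 0, -2/7, 0, …
g: a_k = 4, 6, -9/2, 27/4, -405/32, 1701/64, -15309/256, 72171/512, -2814669/8192, …
f+g: L₀ = lclm(L_f,L_g), ord ≤ 2+1.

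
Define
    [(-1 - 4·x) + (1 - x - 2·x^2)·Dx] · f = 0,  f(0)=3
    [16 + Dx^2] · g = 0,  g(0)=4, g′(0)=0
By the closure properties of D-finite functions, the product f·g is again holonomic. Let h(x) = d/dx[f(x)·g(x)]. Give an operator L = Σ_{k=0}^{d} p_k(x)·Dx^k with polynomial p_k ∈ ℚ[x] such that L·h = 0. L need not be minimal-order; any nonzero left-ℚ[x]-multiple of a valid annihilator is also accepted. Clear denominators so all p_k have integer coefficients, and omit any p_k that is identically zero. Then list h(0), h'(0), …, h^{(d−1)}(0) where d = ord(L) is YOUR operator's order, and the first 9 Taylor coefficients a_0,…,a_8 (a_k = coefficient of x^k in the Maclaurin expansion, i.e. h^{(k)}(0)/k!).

f: a_k = 3, 3, 9, 15, 33, 63, 129, 255, 513, …
g: a_k = 4, 0, -32, 0, 128/3, 0, -1024/45, 0, 2048/315, …
L₀ := L_f ⊗_s L_g (sym. prod.), ord ≤ 2.
h₀' ⇒ L via d/dx closure of L₀.
L = (4 - 128·x - 192·x^2 + 256·x^3 + 256·x^4) + (-5 - 12·x + 48·x^2 + 64·x^3)·Dx + (3 - 7·x - 10·x^2 + 16·x^3 + 16·x^4)·Dx^2  (order 2).
h: a_k = 12, -120, -108, -112, -500, -6728/5, -44548/15, -716768/105, -536076/35, …
ICs: h(0) = 12, h′(0) = -120.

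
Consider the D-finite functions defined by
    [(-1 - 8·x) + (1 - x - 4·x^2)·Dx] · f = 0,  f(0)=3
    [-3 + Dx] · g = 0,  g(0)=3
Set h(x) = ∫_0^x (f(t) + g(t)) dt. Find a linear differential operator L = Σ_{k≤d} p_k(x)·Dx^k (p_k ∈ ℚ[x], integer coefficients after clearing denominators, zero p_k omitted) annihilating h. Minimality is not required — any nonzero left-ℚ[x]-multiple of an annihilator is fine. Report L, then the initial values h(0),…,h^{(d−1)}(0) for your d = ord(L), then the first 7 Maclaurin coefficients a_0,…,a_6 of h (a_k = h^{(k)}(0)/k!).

L = (-21 - 9·x - 396·x^2 - 288·x^3)·Dx + (1 + 42·x + 159·x^2 - 72·x^3 - 144·x^4)·Dx^2 + (2 - 13·x - 9·x^2 + 56·x^3 + 48·x^4)·Dx^3  (order 3).
h: a_k = 0, 6, 6, 19/2, 81/8, 777/40, 2681/80, …
ICs: h(0) = 0, h′(0) = 6, h′′(0) = 12.

f: a_k = 3, 3, 15, 27, 87, 195, 543, …
g: a_k = 3, 9, 27/2, 27/2, 81/8, 243/40, 243/80, …
Sum ⇒ L₀ = lclm(L_f,L_g) in ℚ(x)⟨Dx⟩.
∫: right-multiply L₀ by Dx.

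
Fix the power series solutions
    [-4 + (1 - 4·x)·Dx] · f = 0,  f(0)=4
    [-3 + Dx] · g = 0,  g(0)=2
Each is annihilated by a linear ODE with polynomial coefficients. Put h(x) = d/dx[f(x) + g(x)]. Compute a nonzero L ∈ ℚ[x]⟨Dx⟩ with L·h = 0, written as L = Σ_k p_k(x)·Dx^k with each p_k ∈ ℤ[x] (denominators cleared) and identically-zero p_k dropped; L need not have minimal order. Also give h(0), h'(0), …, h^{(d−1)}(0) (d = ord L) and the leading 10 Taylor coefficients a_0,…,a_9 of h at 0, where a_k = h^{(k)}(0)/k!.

L = (216 + 288·x) + (-87 - 72·x + 144·x^2)·Dx + (5 - 8·x - 48·x^2)·Dx^2  (order 2).
h: a_k = 22, 146, 795, 4123, 82001/4, 1966323/20, 18350323/40, 587203289/280, 21139294347/2240, 93952410329/2240, …
ICs: h(0) = 22, h′(0) = 146.

f: a_k = 4, 16, 64, 256, 1024, 4096, 16384, 65536, 262144, 1048576, …
g: a_k = 2, 6, 9, 9, 27/4, 81/20, 81/40, 243/280, 729/2240, 243/2240, …
Sum ⇒ L₀ = lclm(L_f,L_g) in ℚ(x)⟨Dx⟩.
h₀' ⇒ L via d/dx closure of L₀.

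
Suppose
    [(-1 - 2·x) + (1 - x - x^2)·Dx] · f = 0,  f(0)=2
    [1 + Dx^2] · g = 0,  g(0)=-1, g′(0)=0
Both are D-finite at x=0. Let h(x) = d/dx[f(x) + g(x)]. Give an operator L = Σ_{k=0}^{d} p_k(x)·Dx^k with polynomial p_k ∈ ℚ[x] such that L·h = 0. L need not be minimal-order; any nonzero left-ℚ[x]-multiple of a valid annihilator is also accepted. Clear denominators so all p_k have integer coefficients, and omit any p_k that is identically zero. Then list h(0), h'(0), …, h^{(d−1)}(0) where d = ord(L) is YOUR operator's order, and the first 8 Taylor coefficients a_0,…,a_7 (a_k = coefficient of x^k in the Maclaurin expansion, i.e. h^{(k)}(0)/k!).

L = (124 + 358·x + 470·x^2 + 230·x^3 + 130·x^4 + 18·x^5 + 6·x^6) + (-19 - 29·x + 36·x^2 + 55·x^3 + 50·x^4 + 27·x^5 + 7·x^6 + 2·x^7)·Dx + (124 + 358·x + 470·x^2 + 230·x^3 + 130·x^4 + 18·x^5 + 6·x^6)·Dx^2 + (-19 - 29·x + 36·x^2 + 55·x^3 + 50·x^4 + 27·x^5 + 7·x^6 + 2·x^7)·Dx^3  (order 3).
h: a_k = 2, 9, 18, 239/6, 80, 18721/120, 294, 2741759/5040, …
ICs: h(0) = 2, h′(0) = 9, h′′(0) = 36.

f: a_k = 2, 2, 4, 6, 10, 16, 26, 42, …
g: a_k = -1, 0, 1/2, 0, -1/24, 0, 1/720, 0, …
f+g: L₀ = lclm(L_f,L_g), ord ≤ 1+2.
Differentiate: ansatz ord ≤ ord L₀ ⇒ L.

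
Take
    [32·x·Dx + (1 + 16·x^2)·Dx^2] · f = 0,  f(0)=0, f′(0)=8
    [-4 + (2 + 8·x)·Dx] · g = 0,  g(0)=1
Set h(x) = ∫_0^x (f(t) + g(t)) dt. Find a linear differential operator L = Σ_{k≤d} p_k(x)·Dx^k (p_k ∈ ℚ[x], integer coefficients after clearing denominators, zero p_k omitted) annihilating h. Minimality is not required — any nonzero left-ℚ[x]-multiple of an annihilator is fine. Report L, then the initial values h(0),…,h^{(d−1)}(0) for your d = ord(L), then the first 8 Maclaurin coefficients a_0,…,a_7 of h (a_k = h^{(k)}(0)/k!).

f: a_k = 0, 8, 0, -128/3, 0, 2048/5, 0, -32768/7, …
g: a_k = 1, 2, -2, 4, -10, 28, -84, 264, …
f+g: L₀ = lclm(L_f,L_g), ord ≤ 2+1.
h=∫h₀ ⇒ L = L₀·Dx.
L = (-32 - 320·x + 1536·x^2 + 3072·x^3)·Dx^2 + (-22 - 128·x + 320·x^2 + 6144·x^3 + 10752·x^4)·Dx^3 + (-1 + 12·x + 96·x^2 + 384·x^3 + 1792·x^4 + 3072·x^5)·Dx^4  (order 4).
h: a_k = 0, 1, 5, -2/3, -29/3, -2, 1094/15, -12, …
ICs: h(0) = 0, h′(0) = 1, h′′(0) = 10, h′′′(0) = -4.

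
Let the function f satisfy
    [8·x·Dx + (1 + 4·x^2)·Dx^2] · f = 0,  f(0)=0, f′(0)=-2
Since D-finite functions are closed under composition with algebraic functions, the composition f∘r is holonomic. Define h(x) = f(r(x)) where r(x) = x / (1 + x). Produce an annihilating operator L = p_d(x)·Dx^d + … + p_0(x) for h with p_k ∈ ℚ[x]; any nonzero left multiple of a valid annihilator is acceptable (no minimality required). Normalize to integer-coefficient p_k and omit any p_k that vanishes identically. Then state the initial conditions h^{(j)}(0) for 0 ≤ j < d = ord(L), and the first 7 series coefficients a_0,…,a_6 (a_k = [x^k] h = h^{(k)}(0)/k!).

f: a_k = 0, -2, 0, 8/3, 0, -32/5, 0, …
Substitute x→r, Dx→(1/r')Dx; clear ⇒ L₀.
L = (2 + 10·x)·Dx + (1 + 2·x + 5·x^2)·Dx^2  (order 2).
h: a_k = 0, -2, 2, 2/3, -6, 38/5, 22/3, …
ICs: h(0) = 0, h′(0) = -2.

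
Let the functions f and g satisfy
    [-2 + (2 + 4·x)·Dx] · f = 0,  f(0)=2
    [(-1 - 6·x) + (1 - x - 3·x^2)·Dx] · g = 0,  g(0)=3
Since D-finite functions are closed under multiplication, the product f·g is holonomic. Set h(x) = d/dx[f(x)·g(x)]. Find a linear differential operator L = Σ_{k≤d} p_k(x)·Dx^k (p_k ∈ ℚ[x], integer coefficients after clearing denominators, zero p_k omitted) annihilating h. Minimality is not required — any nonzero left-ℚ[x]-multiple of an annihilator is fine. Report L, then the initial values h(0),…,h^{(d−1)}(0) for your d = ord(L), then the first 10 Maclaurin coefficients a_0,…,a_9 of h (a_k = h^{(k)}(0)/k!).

L = (9 + 66·x + 165·x^2 + 210·x^3 + 135·x^4) + (-2 - 9·x - 6·x^2 + 38·x^3 + 87·x^4 + 54·x^5)·Dx  (order 1).
h: a_k = 12, 54, 198, 573, 3465/2, 18441/4, 50967/4, 262737/8, 2764665/32, 13989345/64, …
ICs: h(0) = 12.

f: a_k = 2, 2, -1, 1, -5/4, 7/4, -21/8, 33/8, -429/64, 715/64, …
g: a_k = 3, 3, 12, 21, 57, 120, 291, 651, 1524, 3477, …
Product ⇒ symmetric product L₀, ord ≤ 1.
Differentiate: ansatz ord ≤ ord L₀ ⇒ L.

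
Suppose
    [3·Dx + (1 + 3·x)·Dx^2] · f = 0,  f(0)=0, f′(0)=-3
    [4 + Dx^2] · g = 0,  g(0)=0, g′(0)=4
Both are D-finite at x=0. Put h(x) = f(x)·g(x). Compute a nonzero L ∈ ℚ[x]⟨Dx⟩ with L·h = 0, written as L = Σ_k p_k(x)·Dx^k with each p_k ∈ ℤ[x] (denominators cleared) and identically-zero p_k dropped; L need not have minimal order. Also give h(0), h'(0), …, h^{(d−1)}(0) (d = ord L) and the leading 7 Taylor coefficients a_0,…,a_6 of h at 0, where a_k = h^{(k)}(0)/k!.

L = (-1112 - 1248·x + 7344·x^2 + 27648·x^3 + 20736·x^4) + (-48 + 2160·x + 10368·x^2 + 10368·x^3)·Dx + (-250 + 240·x + 4968·x^2 + 13824·x^3 + 10368·x^4)·Dx^2 + (-12 + 540·x + 2592·x^2 + 2592·x^3)·Dx^3 + (7 + 138·x + 783·x^2 + 1728·x^3 + 1296·x^4)·Dx^4  (order 4).
h: a_k = 0, 0, -12, 18, -28, 69, -172, …
ICs: h(0) = 0, h′(0) = 0, h′′(0) = -24, h′′′(0) = 108.

f: a_k = 0, -3, 9/2, -9, 81/4, -243/5, 243/2, …
g: a_k = 0, 4, 0, -8/3, 0, 8/15, 0, …
Sym-product of L_f,L_g gives L₀ (≤ ord 4).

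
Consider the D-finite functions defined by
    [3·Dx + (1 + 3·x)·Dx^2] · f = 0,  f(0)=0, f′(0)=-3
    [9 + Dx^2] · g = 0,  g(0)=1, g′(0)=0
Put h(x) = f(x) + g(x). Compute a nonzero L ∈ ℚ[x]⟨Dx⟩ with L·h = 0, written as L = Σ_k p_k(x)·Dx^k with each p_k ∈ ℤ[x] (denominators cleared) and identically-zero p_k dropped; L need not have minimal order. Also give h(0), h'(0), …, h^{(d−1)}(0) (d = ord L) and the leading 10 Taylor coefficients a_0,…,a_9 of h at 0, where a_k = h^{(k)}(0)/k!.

L = (63 + 54·x + 81·x^2)·Dx + (9 + 45·x + 81·x^2 + 81·x^3)·Dx^2 + (7 + 6·x + 9·x^2)·Dx^3 + (1 + 5·x + 9·x^2 + 9·x^3)·Dx^4  (order 4).
h: a_k = 1, -3, 0, -9, 189/8, -243/5, 9639/80, -2187/7, 3674889/4480, -2187, …
ICs: h(0) = 1, h′(0) = -3, h′′(0) = 0, h′′′(0) = -54.

f: a_k = 0, -3, 9/2, -9, 81/4, -243/5, 243/2, -2187/7, 6561/8, -2187, …
g: a_k = 1, 0, -9/2, 0, 27/8, 0, -81/80, 0, 729/4480, 0, …
h₀=f+g: left-lcm gives L₀, ord ≤ 4.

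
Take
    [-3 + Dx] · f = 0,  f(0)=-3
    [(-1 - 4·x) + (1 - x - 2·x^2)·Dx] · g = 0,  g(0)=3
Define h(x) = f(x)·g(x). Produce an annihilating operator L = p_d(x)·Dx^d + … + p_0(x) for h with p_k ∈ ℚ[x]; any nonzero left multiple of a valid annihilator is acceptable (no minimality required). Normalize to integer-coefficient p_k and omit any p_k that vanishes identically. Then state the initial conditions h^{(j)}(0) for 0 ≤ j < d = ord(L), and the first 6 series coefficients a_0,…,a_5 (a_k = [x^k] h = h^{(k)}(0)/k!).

L = (4 + x - 6·x^2) + (-1 + x + 2·x^2)·Dx  (order 1).
h: a_k = -9, -36, -189/2, -207, -3411/8, -4293/5, …
ICs: h(0) = -9.

f: a_k = -3, -9, -27/2, -27/2, -81/8, -243/40, …
g: a_k = 3, 3, 9, 15, 33, 63, …
Sym-product of L_f,L_g gives L₀ (≤ ord 1).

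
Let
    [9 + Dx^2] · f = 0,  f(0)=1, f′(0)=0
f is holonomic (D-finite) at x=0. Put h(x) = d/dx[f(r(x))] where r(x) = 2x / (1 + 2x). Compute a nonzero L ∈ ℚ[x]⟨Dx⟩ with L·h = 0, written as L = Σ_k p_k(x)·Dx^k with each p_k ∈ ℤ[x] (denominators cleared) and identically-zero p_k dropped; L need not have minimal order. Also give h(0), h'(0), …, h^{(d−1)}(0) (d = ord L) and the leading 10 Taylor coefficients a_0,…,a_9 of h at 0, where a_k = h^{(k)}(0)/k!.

L = (60 + 96·x + 96·x^2) + (12 + 72·x + 144·x^2 + 96·x^3)·Dx + (1 + 8·x + 24·x^2 + 32·x^3 + 16·x^4)·Dx^2  (order 2).
h: a_k = 0, -36, 216, -648, 720, 19656/5, -154224/5, 4696848/35, -15741216/35, 43462008/35, …
ICs: h(0) = 0, h′(0) = -36.

f: a_k = 1, 0, -9/2, 0, 27/8, 0, -81/80, 0, 729/4480, 0, …
Substitute x→r, Dx→(1/r')Dx; clear ⇒ L₀.
Differentiate: ansatz ord ≤ ord L₀ ⇒ L.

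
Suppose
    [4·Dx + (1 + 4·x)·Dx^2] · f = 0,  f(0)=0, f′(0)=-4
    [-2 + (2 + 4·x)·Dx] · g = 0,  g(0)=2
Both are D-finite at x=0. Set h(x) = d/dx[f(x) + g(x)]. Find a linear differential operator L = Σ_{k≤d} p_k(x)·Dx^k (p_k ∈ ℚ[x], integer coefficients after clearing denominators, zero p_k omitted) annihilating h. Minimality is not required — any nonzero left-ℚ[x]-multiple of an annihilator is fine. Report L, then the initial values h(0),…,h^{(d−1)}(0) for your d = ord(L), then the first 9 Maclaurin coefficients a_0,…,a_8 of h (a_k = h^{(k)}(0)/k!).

f: a_k = 0, -4, 8, -64/3, 64, -1024/5, 2048/3, -16384/7, 8192, …
g: a_k = 2, 2, -1, 1, -5/4, 7/4, -21/8, 33/8, -429/64, …
f+g: L₀ = lclm(L_f,L_g), ord ≤ 2+1.
h=h₀': d/dx-closure on L₀ ⇒ L.
L = (20 + 16·x) + (29 + 104·x + 80·x^2)·Dx + (3 + 22·x + 48·x^2 + 32·x^3)·Dx^2  (order 2).
h: a_k = -2, 14, -61, 251, -4061/4, 16321/4, -130841/8, 523859/8, -16770781/64, …
ICs: h(0) = -2, h′(0) = 14.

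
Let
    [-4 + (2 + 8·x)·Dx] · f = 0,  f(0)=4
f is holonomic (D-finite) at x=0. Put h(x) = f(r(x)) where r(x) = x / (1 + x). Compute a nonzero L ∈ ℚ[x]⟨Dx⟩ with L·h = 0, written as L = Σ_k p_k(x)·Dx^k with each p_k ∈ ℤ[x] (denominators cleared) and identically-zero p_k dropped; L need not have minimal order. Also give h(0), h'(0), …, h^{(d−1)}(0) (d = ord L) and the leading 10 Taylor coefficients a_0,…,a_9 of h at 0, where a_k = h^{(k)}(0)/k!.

L = -2 + (1 + 6·x + 5·x^2)·Dx  (order 1).
h: a_k = 4, 8, -16, 40, -120, 408, -1504, 5848, -23600, 97880, …
ICs: h(0) = 4.

f: a_k = 4, 8, -8, 16, -40, 112, -336, 1056, -3432, 11440, …
Substitute x→r, Dx→(1/r')Dx; clear ⇒ L₀.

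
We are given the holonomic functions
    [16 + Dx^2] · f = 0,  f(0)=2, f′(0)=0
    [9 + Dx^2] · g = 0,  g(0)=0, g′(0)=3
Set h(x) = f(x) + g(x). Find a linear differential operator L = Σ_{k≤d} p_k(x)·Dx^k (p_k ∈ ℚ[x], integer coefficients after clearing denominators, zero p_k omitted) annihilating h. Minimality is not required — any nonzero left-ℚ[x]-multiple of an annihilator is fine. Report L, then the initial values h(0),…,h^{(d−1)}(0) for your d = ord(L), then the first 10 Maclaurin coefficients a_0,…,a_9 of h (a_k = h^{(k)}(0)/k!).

f: a_k = 2, 0, -16, 0, 64/3, 0, -512/45, 0, 1024/315, 0, …
g: a_k = 0, 3, 0, -9/2, 0, 81/40, 0, -243/560, 0, 243/4480, …
Weyl lclm of L_f,L_g ⇒ L₀ (ord ≤ 4).
L = 144 + 25·Dx^2 + Dx^4  (order 4).
h: a_k = 2, 3, -16, -9/2, 64/3, 81/40, -512/45, -243/560, 1024/315, 243/4480, …
ICs: h(0) = 2, h′(0) = 3, h′′(0) = -32, h′′′(0) = -27.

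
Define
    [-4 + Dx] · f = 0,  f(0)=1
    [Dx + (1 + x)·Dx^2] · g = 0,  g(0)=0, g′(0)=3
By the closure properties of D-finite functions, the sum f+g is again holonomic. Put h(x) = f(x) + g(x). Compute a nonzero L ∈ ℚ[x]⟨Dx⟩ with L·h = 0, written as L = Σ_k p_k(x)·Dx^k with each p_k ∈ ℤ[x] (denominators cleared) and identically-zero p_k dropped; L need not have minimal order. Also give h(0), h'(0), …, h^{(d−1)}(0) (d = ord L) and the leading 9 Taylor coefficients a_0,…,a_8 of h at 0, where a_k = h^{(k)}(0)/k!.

L = (-24 - 16·x)·Dx + (-14 - 32·x - 16·x^2)·Dx^2 + (5 + 9·x + 4·x^2)·Dx^3  (order 3).
h: a_k = 1, 7, 13/2, 35/3, 119/12, 137/15, 467/90, 1159/315, 3151/2520, …
ICs: h(0) = 1, h′(0) = 7, h′′(0) = 13.

f: a_k = 1, 4, 8, 32/3, 32/3, 128/15, 256/45, 1024/315, 512/315, …
g: a_k = 0, 3, -3/2, 1, -3/4, 3/5, -1/2, 3/7, -3/8, …
Sum ⇒ L₀ = lclm(L_f,L_g) in ℚ(x)⟨Dx⟩.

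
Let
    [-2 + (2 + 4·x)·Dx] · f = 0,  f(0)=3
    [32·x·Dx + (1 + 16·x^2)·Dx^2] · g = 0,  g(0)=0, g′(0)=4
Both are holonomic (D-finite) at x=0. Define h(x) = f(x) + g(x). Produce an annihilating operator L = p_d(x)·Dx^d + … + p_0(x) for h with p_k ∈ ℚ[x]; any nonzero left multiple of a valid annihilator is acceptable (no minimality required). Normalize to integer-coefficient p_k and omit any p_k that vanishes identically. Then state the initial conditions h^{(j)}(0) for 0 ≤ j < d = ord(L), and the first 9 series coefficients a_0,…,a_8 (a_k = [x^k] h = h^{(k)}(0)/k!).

f: a_k = 3, 3, -3/2, 3/2, -15/8, 21/8, -63/16, 99/16, -1287/128, …
g: a_k = 0, 4, 0, -64/3, 0, 1024/5, 0, -16384/7, 0, …
f+g: L₀ = lclm(L_f,L_g), ord ≤ 1+2.
L = (-32 - 160·x + 1536·x^2 + 1536·x^3)·Dx + (-35 - 128·x + 1312·x^2 + 6144·x^3 + 5376·x^4)·Dx^2 + (-1 + 30·x + 96·x^2 + 576·x^3 + 1792·x^4 + 1536·x^5)·Dx^3  (order 3).
h: a_k = 3, 7, -3/2, -119/6, -15/8, 8297/40, -63/16, -261451/112, -1287/128, …
ICs: h(0) = 3, h′(0) = 7, h′′(0) = -3.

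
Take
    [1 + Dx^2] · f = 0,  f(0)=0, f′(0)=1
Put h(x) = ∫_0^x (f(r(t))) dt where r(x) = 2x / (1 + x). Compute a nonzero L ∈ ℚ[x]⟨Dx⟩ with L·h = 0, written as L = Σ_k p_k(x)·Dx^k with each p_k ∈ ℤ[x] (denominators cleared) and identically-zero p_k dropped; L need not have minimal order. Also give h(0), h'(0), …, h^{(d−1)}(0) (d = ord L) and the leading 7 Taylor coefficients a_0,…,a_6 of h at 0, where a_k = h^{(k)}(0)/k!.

L = 4·Dx + (2 + 6·x + 6·x^2 + 2·x^3)·Dx^2 + (1 + 4·x + 6·x^2 + 4·x^3 + x^4)·Dx^3  (order 3).
h: a_k = 0, 0, 1, -2/3, 1/6, 2/5, -43/45, …
ICs: h(0) = 0, h′(0) = 0, h′′(0) = 2.

f: a_k = 0, 1, 0, -1/6, 0, 1/120, 0, …
Change of var in L_f (x↦r) gives L₀.
h=∫h₀ ⇒ L = L₀·Dx.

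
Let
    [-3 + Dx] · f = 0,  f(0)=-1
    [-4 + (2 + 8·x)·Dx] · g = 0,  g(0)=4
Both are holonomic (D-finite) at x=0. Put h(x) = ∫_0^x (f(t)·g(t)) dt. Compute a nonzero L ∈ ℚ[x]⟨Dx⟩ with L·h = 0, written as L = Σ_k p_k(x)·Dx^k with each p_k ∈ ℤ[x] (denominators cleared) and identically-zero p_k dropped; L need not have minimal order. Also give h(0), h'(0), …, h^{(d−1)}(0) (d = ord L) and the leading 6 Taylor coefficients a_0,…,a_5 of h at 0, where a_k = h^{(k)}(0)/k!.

L = (-5 - 12·x)·Dx + (1 + 4·x)·Dx^2  (order 2).
h: a_k = 0, -4, -10, -34/3, -23/2, -43/10, …
ICs: h(0) = 0, h′(0) = -4.

f: a_k = -1, -3, -9/2, -9/2, -27/8, -81/40, …
g: a_k = 4, 8, -8, 16, -40, 112, …
h₀=f·g: eliminate ⇒ L₀, order ≤ 1·1.
Integrate: L := L₀·Dx.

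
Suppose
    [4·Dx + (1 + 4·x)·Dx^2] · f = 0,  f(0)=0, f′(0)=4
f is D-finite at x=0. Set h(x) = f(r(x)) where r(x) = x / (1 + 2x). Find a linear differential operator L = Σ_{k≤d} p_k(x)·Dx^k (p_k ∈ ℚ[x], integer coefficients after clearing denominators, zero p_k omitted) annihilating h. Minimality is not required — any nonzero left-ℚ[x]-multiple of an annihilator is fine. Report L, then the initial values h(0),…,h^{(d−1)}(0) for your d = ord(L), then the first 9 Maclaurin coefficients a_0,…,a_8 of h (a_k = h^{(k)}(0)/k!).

L = (8 + 24·x)·Dx + (1 + 8·x + 12·x^2)·Dx^2  (order 2).
h: a_k = 0, 4, -16, 208/3, -320, 7744/5, -23296/3, 279808/7, -209920, …
ICs: h(0) = 0, h′(0) = 4.

f: a_k = 0, 4, -8, 64/3, -64, 1024/5, -2048/3, 16384/7, -8192, …
Change of var in L_f (x↦r) gives L₀.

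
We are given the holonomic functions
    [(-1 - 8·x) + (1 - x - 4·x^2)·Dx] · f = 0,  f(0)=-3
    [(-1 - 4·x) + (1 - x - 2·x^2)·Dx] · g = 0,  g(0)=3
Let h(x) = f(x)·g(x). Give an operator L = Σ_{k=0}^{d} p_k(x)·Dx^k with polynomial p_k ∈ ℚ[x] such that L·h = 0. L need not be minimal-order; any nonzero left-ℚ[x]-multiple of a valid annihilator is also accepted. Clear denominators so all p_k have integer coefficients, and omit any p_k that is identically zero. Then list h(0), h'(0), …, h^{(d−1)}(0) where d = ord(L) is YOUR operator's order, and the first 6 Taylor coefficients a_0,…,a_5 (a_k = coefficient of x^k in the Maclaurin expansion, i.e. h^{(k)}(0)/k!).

f: a_k = -3, -3, -15, -27, -87, -195, …
g: a_k = 3, 3, 9, 15, 33, 63, …
h₀=f·g: eliminate ⇒ L₀, order ≤ 1·1.
L = (-2 - 10·x + 18·x^2 + 32·x^3) + (1 - 2·x - 5·x^2 + 6·x^3 + 8·x^4)·Dx  (order 1).
h: a_k = -9, -18, -81, -198, -621, -1602, …
ICs: h(0) = -9.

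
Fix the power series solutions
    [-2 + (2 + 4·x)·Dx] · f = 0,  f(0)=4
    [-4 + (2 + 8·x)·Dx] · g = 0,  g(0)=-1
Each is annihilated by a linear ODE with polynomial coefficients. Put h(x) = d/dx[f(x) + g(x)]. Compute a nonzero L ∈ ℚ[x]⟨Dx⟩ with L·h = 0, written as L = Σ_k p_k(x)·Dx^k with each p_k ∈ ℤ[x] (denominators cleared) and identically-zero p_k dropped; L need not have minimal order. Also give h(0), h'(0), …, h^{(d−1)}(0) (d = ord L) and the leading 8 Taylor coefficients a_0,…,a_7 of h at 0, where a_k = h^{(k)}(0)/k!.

f: a_k = 4, 4, -2, 2, -5/2, 7/2, -21/4, 33/4, …
g: a_k = -1, -2, 2, -4, 10, -28, 84, -264, …
Sum ⇒ L₀ = lclm(L_f,L_g) in ℚ(x)⟨Dx⟩.
h=h₀': d/dx-closure on L₀ ⇒ L.
L = -6 + (-9 - 24·x)·Dx + (-1 - 6·x - 8·x^2)·Dx^2  (order 2).
h: a_k = 2, 0, -6, 30, -245/2, 945/2, -7161/4, 27027/4, …
ICs: h(0) = 2, h′(0) = 0.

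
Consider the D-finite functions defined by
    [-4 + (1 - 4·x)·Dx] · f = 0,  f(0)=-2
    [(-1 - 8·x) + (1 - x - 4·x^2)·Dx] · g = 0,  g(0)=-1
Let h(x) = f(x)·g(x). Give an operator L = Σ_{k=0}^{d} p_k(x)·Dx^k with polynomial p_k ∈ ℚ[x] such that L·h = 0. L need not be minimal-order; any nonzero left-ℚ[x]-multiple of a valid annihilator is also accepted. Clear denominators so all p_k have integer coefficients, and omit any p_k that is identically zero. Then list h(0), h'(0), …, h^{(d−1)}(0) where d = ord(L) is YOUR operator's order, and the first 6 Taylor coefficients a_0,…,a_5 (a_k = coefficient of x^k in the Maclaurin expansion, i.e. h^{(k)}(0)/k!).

f: a_k = -2, -8, -32, -128, -512, -2048, …
g: a_k = -1, -1, -5, -9, -29, -65, …
Sym-product of L_f,L_g gives L₀ (≤ ord 1).
L = (-5 + 48·x^2) + (1 - 5·x + 16·x^3)·Dx  (order 1).
h: a_k = 2, 10, 50, 218, 930, 3850, …
ICs: h(0) = 2.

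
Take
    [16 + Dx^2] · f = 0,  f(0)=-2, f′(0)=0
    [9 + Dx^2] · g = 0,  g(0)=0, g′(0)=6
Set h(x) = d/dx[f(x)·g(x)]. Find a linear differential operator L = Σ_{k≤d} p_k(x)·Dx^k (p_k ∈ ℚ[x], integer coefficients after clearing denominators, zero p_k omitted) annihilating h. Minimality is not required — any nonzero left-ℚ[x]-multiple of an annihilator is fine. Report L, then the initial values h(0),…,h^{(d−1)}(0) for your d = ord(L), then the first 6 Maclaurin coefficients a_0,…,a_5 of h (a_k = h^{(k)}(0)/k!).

L = 49 + 50·Dx^2 + Dx^4  (order 4).
h: a_k = -12, 0, 342, 0, -2801/2, 0, …
ICs: h(0) = -12, h′(0) = 0, h′′(0) = 684, h′′′(0) = 0.

f: a_k = -2, 0, 16, 0, -64/3, 0, …
g: a_k = 0, 6, 0, -9, 0, 81/20, …
h₀=f·g: eliminate ⇒ L₀, order ≤ 2·2.
h=h₀': d/dx-closure on L₀ ⇒ L.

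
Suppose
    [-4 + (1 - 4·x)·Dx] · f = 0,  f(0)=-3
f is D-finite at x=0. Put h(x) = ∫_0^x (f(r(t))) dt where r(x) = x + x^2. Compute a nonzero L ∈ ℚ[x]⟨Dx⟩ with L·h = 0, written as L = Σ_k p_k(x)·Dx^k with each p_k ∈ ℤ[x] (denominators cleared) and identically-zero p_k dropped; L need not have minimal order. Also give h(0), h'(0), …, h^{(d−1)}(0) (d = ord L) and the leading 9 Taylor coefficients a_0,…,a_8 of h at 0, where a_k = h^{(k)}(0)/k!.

f: a_k = -3, -12, -48, -192, -768, -3072, -12288, -49152, -196608, …
f∘r: x↦r, Dx↦Dx/r' in L_f ⇒ L₀.
h=∫₀ˣh₀: take L = L₀·Dx.
L = (4 + 8·x)·Dx + (-1 + 4·x + 4·x^2)·Dx^2  (order 2).
h: a_k = 0, -3, -6, -20, -72, -1392/5, -1120, -32448/7, -19584, …
ICs: h(0) = 0, h′(0) = -3.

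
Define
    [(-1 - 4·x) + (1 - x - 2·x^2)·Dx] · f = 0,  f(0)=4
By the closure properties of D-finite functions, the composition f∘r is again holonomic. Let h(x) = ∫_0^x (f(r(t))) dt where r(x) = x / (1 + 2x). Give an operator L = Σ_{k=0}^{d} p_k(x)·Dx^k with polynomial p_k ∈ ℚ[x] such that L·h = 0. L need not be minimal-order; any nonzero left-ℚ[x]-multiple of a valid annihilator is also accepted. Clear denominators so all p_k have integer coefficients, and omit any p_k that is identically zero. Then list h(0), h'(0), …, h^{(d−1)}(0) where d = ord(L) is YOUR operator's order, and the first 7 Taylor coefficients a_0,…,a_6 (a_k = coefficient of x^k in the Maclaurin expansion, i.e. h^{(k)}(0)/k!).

L = (-1 - 6·x)·Dx + (1 + 5·x + 6·x^2)·Dx^2  (order 2).
h: a_k = 0, 4, 2, 4/3, -3, 36/5, -18, …
ICs: h(0) = 0, h′(0) = 4.

f: a_k = 4, 4, 12, 20, 44, 84, 172, …
Change of var in L_f (x↦r) gives L₀.
h=∫h₀ ⇒ L = L₀·Dx.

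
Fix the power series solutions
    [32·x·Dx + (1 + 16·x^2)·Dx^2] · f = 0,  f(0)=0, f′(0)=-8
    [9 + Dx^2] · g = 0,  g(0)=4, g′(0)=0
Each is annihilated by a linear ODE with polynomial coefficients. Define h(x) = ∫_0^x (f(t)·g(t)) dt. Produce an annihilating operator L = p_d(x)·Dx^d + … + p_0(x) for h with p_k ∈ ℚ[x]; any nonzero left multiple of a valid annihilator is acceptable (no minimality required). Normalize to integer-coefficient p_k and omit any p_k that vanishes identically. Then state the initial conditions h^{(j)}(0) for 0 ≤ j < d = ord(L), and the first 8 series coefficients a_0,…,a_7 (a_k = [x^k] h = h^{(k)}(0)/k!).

f: a_k = 0, -8, 0, 128/3, 0, -2048/5, 0, 32768/7, …
g: a_k = 4, 0, -18, 0, 27/2, 0, -81/20, 0, …
Product ⇒ symmetric product L₀, ord ≤ 4.
h=∫h₀ ⇒ L = L₀·Dx.
L = (16425 + 696384·x^2 + 2778624·x^4 + 11943936·x^6 + 47775744·x^8)·Dx + (23616·x + 543744·x^3 + 3981312·x^5 + 21233664·x^7)·Dx^2 + (2050 + 87168·x^2 + 470016·x^4 + 2654208·x^6 + 10616832·x^8)·Dx^3 + (2624·x + 60416·x^3 + 442368·x^5 + 2359296·x^7)·Dx^4 + (25 + 1088·x^2 + 17920·x^4 + 147456·x^6 + 589824·x^8)·Dx^5  (order 5).
h: a_k = 0, 0, -16, 0, 236/3, 0, -6286/15, 0, …
ICs: h(0) = 0, h′(0) = 0, h′′(0) = -32, h′′′(0) = 0, h′′′′(0) = 1888.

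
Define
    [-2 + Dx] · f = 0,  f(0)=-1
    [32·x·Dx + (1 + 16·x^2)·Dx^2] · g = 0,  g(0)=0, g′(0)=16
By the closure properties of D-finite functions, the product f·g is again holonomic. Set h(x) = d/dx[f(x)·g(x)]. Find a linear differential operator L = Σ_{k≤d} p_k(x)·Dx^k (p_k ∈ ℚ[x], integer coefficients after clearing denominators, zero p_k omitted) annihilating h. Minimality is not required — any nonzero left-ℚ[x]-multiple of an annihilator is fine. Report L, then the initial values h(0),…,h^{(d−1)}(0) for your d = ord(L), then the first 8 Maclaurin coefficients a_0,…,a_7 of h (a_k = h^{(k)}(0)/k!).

L = (-28 - 128·x + 1664·x^2 - 2048·x^3 + 1024·x^4) + (12 + 96·x - 896·x^2 + 1536·x^3 - 1024·x^4)·Dx + (1 - 16·x + 32·x^2 - 256·x^3 + 256·x^4)·Dx^2  (order 2).
h: a_k = -16, -64, 160, 1792/3, -3296, -27520/3, 816832/15, 44489728/315, …
ICs: h(0) = -16, h′(0) = -64.

f: a_k = -1, -2, -2, -4/3, -2/3, -4/15, -4/45, -8/315, …
g: a_k = 0, 16, 0, -256/3, 0, 4096/5, 0, -65536/7, …
h₀=f·g: eliminate ⇒ L₀, order ≤ 1·2.
Derive L from L₀ (diff closure).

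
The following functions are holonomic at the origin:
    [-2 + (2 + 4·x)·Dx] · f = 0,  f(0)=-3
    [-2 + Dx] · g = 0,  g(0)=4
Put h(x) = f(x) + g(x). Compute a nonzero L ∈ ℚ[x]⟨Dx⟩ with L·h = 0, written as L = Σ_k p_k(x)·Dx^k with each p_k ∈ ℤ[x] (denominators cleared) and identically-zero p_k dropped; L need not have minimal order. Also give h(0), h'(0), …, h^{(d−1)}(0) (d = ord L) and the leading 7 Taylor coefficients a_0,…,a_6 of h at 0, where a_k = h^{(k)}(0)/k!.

f: a_k = -3, -3, 3/2, -3/2, 15/8, -21/8, 63/16, …
g: a_k = 4, 8, 8, 16/3, 8/3, 16/15, 16/45, …
L₀ := lclm(L_f,L_g); ord L₀ ≤ 1+1.
L = (6 + 8·x) + (-5 - 16·x - 16·x^2)·Dx + (1 + 6·x + 8·x^2)·Dx^2  (order 2).
h: a_k = 1, 5, 19/2, 23/6, 109/24, -187/120, 3091/720, …
ICs: h(0) = 1, h′(0) = 5.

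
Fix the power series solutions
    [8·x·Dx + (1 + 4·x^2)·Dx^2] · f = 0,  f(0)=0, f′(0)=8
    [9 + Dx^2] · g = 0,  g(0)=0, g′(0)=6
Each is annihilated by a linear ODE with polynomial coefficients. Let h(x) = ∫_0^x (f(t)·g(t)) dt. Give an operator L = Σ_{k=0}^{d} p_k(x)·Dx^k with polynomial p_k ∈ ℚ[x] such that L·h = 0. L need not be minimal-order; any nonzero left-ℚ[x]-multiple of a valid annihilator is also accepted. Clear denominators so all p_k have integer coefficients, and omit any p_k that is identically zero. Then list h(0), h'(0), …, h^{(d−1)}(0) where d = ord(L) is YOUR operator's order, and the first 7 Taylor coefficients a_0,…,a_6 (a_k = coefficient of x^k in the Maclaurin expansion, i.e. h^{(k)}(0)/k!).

f: a_k = 0, 8, 0, -32/3, 0, 128/5, 0, …
g: a_k = 0, 6, 0, -9, 0, 81/20, 0, …
f·g: L₀ = L_f ⊗_s L_g, ord ≤ 2·2.
h=∫h₀ ⇒ L = L₀·Dx.
L = (2925 + 31536·x^2 + 95904·x^4 + 186624·x^6 + 186624·x^8)·Dx + (2448·x + 20160·x^3 + 62208·x^5 + 82944·x^7)·Dx^2 + (442 + 5088·x^2 + 19008·x^4 + 41472·x^6 + 41472·x^8)·Dx^3 + (272·x + 2240·x^3 + 6912·x^5 + 9216·x^7)·Dx^4 + (13 + 176·x^2 + 928·x^4 + 2304·x^6 + 2304·x^8)·Dx^5  (order 5).
h: a_k = 0, 0, 0, 16, 0, -136/5, 0, …
ICs: h(0) = 0, h′(0) = 0, h′′(0) = 0, h′′′(0) = 96, h′′′′(0) = 0.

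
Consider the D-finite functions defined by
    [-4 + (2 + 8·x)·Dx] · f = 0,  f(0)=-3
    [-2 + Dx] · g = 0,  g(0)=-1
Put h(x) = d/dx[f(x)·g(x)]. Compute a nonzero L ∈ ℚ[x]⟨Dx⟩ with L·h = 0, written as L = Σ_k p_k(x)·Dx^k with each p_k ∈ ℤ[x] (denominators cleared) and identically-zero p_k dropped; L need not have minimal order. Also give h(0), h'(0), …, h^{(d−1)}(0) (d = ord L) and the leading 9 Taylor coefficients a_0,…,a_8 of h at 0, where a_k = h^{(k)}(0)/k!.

f: a_k = -3, -6, 6, -12, 30, -84, 252, -792, 2574, …
g: a_k = -1, -2, -2, -4/3, -2/3, -4/15, -4/45, -8/315, -2/315, …
h₀=f·g: eliminate ⇒ L₀, order ≤ 1·1.
h=h₀': d/dx-closure on L₀ ⇒ L.
L = (2 + 16·x + 16·x^2) + (-1 - 6·x - 8·x^2)·Dx  (order 1).
h: a_k = 12, 24, 48, -32, 224, -3904/5, 44416/15, -1175296/105, 4468864/105, …
ICs: h(0) = 12.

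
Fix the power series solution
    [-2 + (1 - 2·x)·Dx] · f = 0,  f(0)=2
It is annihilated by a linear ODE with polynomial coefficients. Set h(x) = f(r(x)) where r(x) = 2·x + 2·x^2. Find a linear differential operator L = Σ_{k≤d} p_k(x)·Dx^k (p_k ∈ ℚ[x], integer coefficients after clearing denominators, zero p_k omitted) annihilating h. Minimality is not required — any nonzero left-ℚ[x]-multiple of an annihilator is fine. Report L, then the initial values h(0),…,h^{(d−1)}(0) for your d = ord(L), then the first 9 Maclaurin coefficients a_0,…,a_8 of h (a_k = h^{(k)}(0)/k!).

L = (4 + 8·x) + (-1 + 4·x + 4·x^2)·Dx  (order 1).
h: a_k = 2, 8, 40, 192, 928, 4480, 21632, 104448, 504320, …
ICs: h(0) = 2.

f: a_k = 2, 4, 8, 16, 32, 64, 128, 256, 512, …
h₀=f(r): pull back L_f along r ⇒ L₀.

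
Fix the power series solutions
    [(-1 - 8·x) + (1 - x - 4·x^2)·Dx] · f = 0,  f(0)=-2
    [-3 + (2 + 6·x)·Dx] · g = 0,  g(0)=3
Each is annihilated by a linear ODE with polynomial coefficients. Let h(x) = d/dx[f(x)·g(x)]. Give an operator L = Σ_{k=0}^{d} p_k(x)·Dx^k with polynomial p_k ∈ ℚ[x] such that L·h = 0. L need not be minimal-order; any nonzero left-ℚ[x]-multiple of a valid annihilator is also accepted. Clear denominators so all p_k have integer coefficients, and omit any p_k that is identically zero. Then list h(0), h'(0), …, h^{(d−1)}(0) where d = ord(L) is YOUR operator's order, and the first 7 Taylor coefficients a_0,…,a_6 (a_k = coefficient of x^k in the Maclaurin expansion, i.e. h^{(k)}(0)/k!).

f: a_k = -2, -2, -10, -18, -58, -130, -362, …
g: a_k = 3, 9/2, -27/8, 81/16, -1215/128, 5103/256, -45927/1024, …
Product ⇒ symmetric product L₀, ord ≤ 1.
Differentiate: ansatz ord ≤ ord L₀ ⇒ L.
L = (43 + 474·x + 1491·x^2 + 2280·x^3 + 2160·x^4) + (-10 - 58·x - 78·x^2 + 242·x^3 + 960·x^4 + 864·x^5)·Dx  (order 1).
h: a_k = -15, -129/2, -2457/8, -13593/16, -423525/128, -2183607/256, -30679677/1024, …
ICs: h(0) = -15.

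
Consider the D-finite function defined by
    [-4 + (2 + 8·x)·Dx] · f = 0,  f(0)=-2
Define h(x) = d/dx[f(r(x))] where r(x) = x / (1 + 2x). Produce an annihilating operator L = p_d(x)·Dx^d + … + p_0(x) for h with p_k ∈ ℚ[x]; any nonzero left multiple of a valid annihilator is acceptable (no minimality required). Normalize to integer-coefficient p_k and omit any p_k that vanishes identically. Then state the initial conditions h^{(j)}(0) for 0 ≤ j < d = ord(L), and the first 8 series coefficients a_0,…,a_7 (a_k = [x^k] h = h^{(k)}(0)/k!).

f: a_k = -2, -4, 4, -8, 20, -56, 168, -528, …
Change of var in L_f (x↦r) gives L₀.
h=h₀': d/dx-closure on L₀ ⇒ L.
L = (-6 - 24·x) + (-1 - 8·x - 12·x^2)·Dx  (order 1).
h: a_k = -4, 24, -120, 592, -3000, 15696, -84336, 462240, …
ICs: h(0) = -4.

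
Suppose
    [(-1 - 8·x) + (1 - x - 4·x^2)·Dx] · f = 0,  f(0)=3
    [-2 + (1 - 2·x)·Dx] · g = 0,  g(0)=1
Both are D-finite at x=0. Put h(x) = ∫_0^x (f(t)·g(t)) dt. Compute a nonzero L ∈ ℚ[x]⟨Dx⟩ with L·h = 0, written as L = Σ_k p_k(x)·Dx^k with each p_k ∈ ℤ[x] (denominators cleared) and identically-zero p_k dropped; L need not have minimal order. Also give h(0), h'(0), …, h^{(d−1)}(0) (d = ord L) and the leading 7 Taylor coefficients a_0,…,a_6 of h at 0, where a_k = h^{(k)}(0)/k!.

L = (-3 - 4·x + 24·x^2)·Dx + (1 - 3·x - 2·x^2 + 8·x^3)·Dx^2  (order 2).
h: a_k = 0, 3, 9/2, 11, 93/4, 273/5, 247/2, …
ICs: h(0) = 0, h′(0) = 3.

f: a_k = 3, 3, 15, 27, 87, 195, 543, …
g: a_k = 1, 2, 4, 8, 16, 32, 64, …
Sym-product of L_f,L_g gives L₀ (≤ ord 1).
Integrate: L := L₀·Dx.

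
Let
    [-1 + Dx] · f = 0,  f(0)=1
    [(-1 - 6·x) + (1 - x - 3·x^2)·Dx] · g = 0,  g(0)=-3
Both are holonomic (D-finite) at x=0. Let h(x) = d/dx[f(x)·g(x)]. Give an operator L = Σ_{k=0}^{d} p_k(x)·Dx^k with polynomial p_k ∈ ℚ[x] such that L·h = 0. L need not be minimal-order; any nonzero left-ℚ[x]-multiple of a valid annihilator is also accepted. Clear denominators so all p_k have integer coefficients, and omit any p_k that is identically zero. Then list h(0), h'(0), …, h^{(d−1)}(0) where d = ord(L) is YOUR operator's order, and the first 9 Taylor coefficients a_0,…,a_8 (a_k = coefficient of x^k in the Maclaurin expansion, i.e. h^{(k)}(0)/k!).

L = (11 + 26·x + 31·x^2 - 30·x^3 + 9·x^4) + (-2 - 3·x + 14·x^2 + 12·x^3 - 9·x^4)·Dx  (order 1).
h: a_k = -6, -33, -105, -677/2, -3793/4, -106447/40, -850483/120, -6298165/336, -325413041/6720, …
ICs: h(0) = -6.

f: a_k = 1, 1, 1/2, 1/6, 1/24, 1/120, 1/720, 1/5040, 1/40320, …
g: a_k = -3, -3, -12, -21, -57, -120, -291, -651, -1524, …
Sym-product of L_f,L_g gives L₀ (≤ ord 1).
h₀' ⇒ L via d/dx closure of L₀.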